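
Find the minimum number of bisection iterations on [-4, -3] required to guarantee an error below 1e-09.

We need (b-a)/2^n ≤ 1e-09
(-3 - (-4))/2^n ≤ 1e-09
1/2^n ≤ 1e-09
2^n ≥ 1000000000
n ≥ log₂(1000000000) = 29.90
n ≥ 30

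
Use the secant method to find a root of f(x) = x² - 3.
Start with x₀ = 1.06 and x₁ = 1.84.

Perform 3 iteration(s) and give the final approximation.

f(x) = x² - 3
x₀ = 1.06, x₁ = 1.84

Secant formula: x_{n+1} = x_n - f(x_n)(x_n - x_{n-1})/(f(x_n) - f(x_{n-1}))

Iteration 1:
  f(1.060000) = -1.876400
  f(1.840000) = 0.385600
  x_2 = 1.840000 - 0.385600×(1.840000 - 1.060000)/(0.385600 - (-1.876400))
       = 1.707034
Iteration 2:
  f(1.840000) = 0.385600
  f(1.707034) = -0.086033
  x_3 = 1.707034 - (-0.086033)×(1.707034 - 1.840000)/(-0.086033 - 0.385600)
       = 1.731289
Iteration 3:
  f(1.707034) = -0.086033
  f(1.731289) = -0.002637
  x_4 = 1.731289 - (-0.002637)×(1.731289 - 1.707034)/(-0.002637 - (-0.086033))
       = 1.732056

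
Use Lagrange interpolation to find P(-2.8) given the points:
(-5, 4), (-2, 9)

Lagrange interpolation formula:
P(x) = Σ yᵢ × Lᵢ(x)
where Lᵢ(x) = Π_{j≠i} (x - xⱼ)/(xᵢ - xⱼ)

L_0(-2.8) = (-2.8 - (-2))/(-5 - (-2)) = 0.266667
L_1(-2.8) = (-2.8 - (-5))/(-2 - (-5)) = 0.733333

P(-2.8) = 4×L_0(-2.8) + 9×L_1(-2.8)
P(-2.8) = 7.666667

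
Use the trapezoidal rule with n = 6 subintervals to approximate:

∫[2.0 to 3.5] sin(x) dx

f(x) = sin(x)
a = 2.0, b = 3.5, n = 6
h = (b - a)/n = 0.250000

Trapezoidal rule: (h/2)[f(x₀) + 2f(x₁) + 2f(x₂) + ... + f(xₙ)]

x_0 = 2.0000, f(x_0) = 0.909297, coefficient = 1
x_1 = 2.2500, f(x_1) = 0.778073, coefficient = 2
x_2 = 2.5000, f(x_2) = 0.598472, coefficient = 2
x_3 = 2.7500, f(x_3) = 0.381661, coefficient = 2
x_4 = 3.0000, f(x_4) = 0.141120, coefficient = 2
x_5 = 3.2500, f(x_5) = -0.108195, coefficient = 2
x_6 = 3.5000, f(x_6) = -0.350783, coefficient = 1

I ≈ (0.250000/2) × 4.140777 = 0.517597
Exact value: 0.520310
Error: 0.002713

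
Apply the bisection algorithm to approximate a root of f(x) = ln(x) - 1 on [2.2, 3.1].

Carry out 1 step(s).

f(x) = ln(x) - 1
Initial interval: [2.2, 3.1]

Iteration 1:
  c_1 = (2.200000 + 3.100000)/2 = 2.650000
  f(c_1) = f(2.650000) = -0.025440
  f(a) × f(c) ≥ 0, new interval: [2.650000, 3.100000]

After 1 iteration(s), the approximation is c_1 = 2.650000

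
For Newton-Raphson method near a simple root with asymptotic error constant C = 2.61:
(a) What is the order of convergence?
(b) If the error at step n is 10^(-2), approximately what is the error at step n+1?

(a) Newton-Raphson has quadratic (order 2) convergence near simple roots.
    This means |e_{n+1}| ≈ C|e_n|².

(b) With |e_n| = 10^(-2) and C = 2.61:
    |e_{n+1}| ≈ 2.61 × (10^(-2))² = 2.61 × 10^(-4)

(a) 2 (quadratic); (b) |e_{n+1}| ≈ 2.610e-04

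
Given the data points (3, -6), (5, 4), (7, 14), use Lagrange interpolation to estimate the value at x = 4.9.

Lagrange interpolation formula:
P(x) = Σ yᵢ × Lᵢ(x)
where Lᵢ(x) = Π_{j≠i} (x - xⱼ)/(xᵢ - xⱼ)

L_0(4.9) = (4.9 - 5)/(3 - 5) × (4.9 - 7)/(3 - 7) = 0.026250
L_1(4.9) = (4.9 - 3)/(5 - 3) × (4.9 - 7)/(5 - 7) = 0.997500
L_2(4.9) = (4.9 - 3)/(7 - 3) × (4.9 - 5)/(7 - 5) = -0.023750

P(4.9) = (-6)×L_0(4.9) + 4×L_1(4.9) + 14×L_2(4.9)
P(4.9) = 3.500000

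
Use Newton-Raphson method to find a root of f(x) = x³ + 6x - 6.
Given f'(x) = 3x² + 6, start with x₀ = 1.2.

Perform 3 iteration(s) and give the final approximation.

f(x) = x³ + 6x - 6
f'(x) = 3x² + 6
x₀ = 1.2

Newton-Raphson formula: x_{n+1} = x_n - f(x_n)/f'(x_n)

Iteration 1:
  f(1.200000) = 2.928000
  f'(1.200000) = 10.320000
  x_1 = 1.200000 - 2.928000/10.320000 = 0.916279
Iteration 2:
  f(0.916279) = 0.266952
  f'(0.916279) = 8.518702
  x_2 = 0.916279 - 0.266952/8.518702 = 0.884942
Iteration 3:
  f(0.884942) = 0.002669
  f'(0.884942) = 8.349366
  x_3 = 0.884942 - 0.002669/8.349366 = 0.884622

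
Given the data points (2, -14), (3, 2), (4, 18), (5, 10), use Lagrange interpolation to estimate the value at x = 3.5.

Lagrange interpolation formula:
P(x) = Σ yᵢ × Lᵢ(x)
where Lᵢ(x) = Π_{j≠i} (x - xⱼ)/(xᵢ - xⱼ)

L_0(3.5) = (3.5 - 3)/(2 - 3) × (3.5 - 4)/(2 - 4) × (3.5 - 5)/(2 - 5) = -0.062500
L_1(3.5) = (3.5 - 2)/(3 - 2) × (3.5 - 4)/(3 - 4) × (3.5 - 5)/(3 - 5) = 0.562500
L_2(3.5) = (3.5 - 2)/(4 - 2) × (3.5 - 3)/(4 - 3) × (3.5 - 5)/(4 - 5) = 0.562500
L_3(3.5) = (3.5 - 2)/(5 - 2) × (3.5 - 3)/(5 - 3) × (3.5 - 4)/(5 - 4) = -0.062500

P(3.5) = (-14)×L_0(3.5) + 2×L_1(3.5) + 18×L_2(3.5) + 10×L_3(3.5)
P(3.5) = 11.500000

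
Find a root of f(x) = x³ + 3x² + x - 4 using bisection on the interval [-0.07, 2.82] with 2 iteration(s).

f(x) = x³ + 3x² + x - 4
Initial interval: [-0.07, 2.82]

Iteration 1:
  c_1 = (-0.070000 + 2.820000)/2 = 1.375000
  f(c_1) = f(1.375000) = 5.646484
  f(a) × f(c) < 0, new interval: [-0.070000, 1.375000]
Iteration 2:
  c_2 = (-0.070000 + 1.375000)/2 = 0.652500
  f(c_2) = f(0.652500) = -1.792425
  f(a) × f(c) ≥ 0, new interval: [0.652500, 1.375000]

After 2 iteration(s), the approximation is c_2 = 0.652500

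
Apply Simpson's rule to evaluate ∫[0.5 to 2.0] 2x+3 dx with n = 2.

f(x) = 2x+3
a = 0.5, b = 2.0, n = 2
h = (b - a)/n = 0.750000

Simpson's rule: (h/3)[f(x₀) + 4f(x₁) + 2f(x₂) + ... + f(xₙ)]

x_0 = 0.5000, f(x_0) = 4.000000, coefficient = 1
x_1 = 1.2500, f(x_1) = 5.500000, coefficient = 4
x_2 = 2.0000, f(x_2) = 7.000000, coefficient = 1

I ≈ (0.750000/3) × 33.000000 = 8.250000
Exact value: 8.250000
Error: 0.000000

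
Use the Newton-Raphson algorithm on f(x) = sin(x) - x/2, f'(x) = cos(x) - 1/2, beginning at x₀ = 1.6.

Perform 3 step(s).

f(x) = sin(x) - x/2
f'(x) = cos(x) - 1/2
x₀ = 1.6

Newton-Raphson formula: x_{n+1} = x_n - f(x_n)/f'(x_n)

Iteration 1:
  f(1.600000) = 0.199574
  f'(1.600000) = -0.529200
  x_1 = 1.600000 - 0.199574/(-0.529200) = 1.977124
Iteration 2:
  f(1.977124) = -0.069983
  f'(1.977124) = -0.895238
  x_2 = 1.977124 - (-0.069983)/(-0.895238) = 1.898951
Iteration 3:
  f(1.898951) = -0.002837
  f'(1.898951) = -0.822297
  x_3 = 1.898951 - (-0.002837)/(-0.822297) = 1.895501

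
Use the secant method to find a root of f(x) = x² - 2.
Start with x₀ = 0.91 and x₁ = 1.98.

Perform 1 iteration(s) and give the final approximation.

f(x) = x² - 2
x₀ = 0.91, x₁ = 1.98

Secant formula: x_{n+1} = x_n - f(x_n)(x_n - x_{n-1})/(f(x_n) - f(x_{n-1}))

Iteration 1:
  f(0.910000) = -1.171900
  f(1.980000) = 1.920400
  x_2 = 1.980000 - 1.920400×(1.980000 - 0.910000)/(1.920400 - (-1.171900))
       = 1.315502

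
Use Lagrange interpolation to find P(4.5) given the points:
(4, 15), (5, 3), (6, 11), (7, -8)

Lagrange interpolation formula:
P(x) = Σ yᵢ × Lᵢ(x)
where Lᵢ(x) = Π_{j≠i} (x - xⱼ)/(xᵢ - xⱼ)

L_0(4.5) = (4.5 - 5)/(4 - 5) × (4.5 - 6)/(4 - 6) × (4.5 - 7)/(4 - 7) = 0.312500
L_1(4.5) = (4.5 - 4)/(5 - 4) × (4.5 - 6)/(5 - 6) × (4.5 - 7)/(5 - 7) = 0.937500
L_2(4.5) = (4.5 - 4)/(6 - 4) × (4.5 - 5)/(6 - 5) × (4.5 - 7)/(6 - 7) = -0.312500
L_3(4.5) = (4.5 - 4)/(7 - 4) × (4.5 - 5)/(7 - 5) × (4.5 - 6)/(7 - 6) = 0.062500

P(4.5) = 15×L_0(4.5) + 3×L_1(4.5) + 11×L_2(4.5) + (-8)×L_3(4.5)
P(4.5) = 3.562500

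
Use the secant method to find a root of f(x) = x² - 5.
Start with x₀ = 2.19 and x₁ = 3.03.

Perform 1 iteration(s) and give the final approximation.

f(x) = x² - 5
x₀ = 2.19, x₁ = 3.03

Secant formula: x_{n+1} = x_n - f(x_n)(x_n - x_{n-1})/(f(x_n) - f(x_{n-1}))

Iteration 1:
  f(2.190000) = -0.203900
  f(3.030000) = 4.180900
  x_2 = 3.030000 - 4.180900×(3.030000 - 2.190000)/(4.180900 - (-0.203900))
       = 2.229061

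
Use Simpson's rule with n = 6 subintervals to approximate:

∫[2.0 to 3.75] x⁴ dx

f(x) = x⁴
a = 2.0, b = 3.75, n = 6
h = (b - a)/n = 0.291667

Simpson's rule: (h/3)[f(x₀) + 4f(x₁) + 2f(x₂) + ... + f(xₙ)]

x_0 = 2.0000, f(x_0) = 16.000000, coefficient = 1
x_1 = 2.2917, f(x_1) = 27.580732, coefficient = 4
x_2 = 2.5833, f(x_2) = 44.537085, coefficient = 2
x_3 = 2.8750, f(x_3) = 68.320557, coefficient = 4
x_4 = 3.1667, f(x_4) = 100.556327, coefficient = 2
x_5 = 3.4583, f(x_5) = 143.043261, coefficient = 4
x_6 = 3.7500, f(x_6) = 197.753906, coefficient = 1

I ≈ (0.291667/3) × 1459.718931 = 141.917118
Exact value: 141.915430
Error: 0.001689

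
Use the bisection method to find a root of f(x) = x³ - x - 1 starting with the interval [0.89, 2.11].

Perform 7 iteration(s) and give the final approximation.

f(x) = x³ - x - 1
Initial interval: [0.89, 2.11]

Iteration 1:
  c_1 = (0.890000 + 2.110000)/2 = 1.500000
  f(c_1) = f(1.500000) = 0.875000
  f(a) × f(c) < 0, new interval: [0.890000, 1.500000]
Iteration 2:
  c_2 = (0.890000 + 1.500000)/2 = 1.195000
  f(c_2) = f(1.195000) = -0.488510
  f(a) × f(c) ≥ 0, new interval: [1.195000, 1.500000]
Iteration 3:
  c_3 = (1.195000 + 1.500000)/2 = 1.347500
  f(c_3) = f(1.347500) = 0.099232
  f(a) × f(c) < 0, new interval: [1.195000, 1.347500]
Iteration 4:
  c_4 = (1.195000 + 1.347500)/2 = 1.271250
  f(c_4) = f(1.271250) = -0.216813
  f(a) × f(c) ≥ 0, new interval: [1.271250, 1.347500]
Iteration 5:
  c_5 = (1.271250 + 1.347500)/2 = 1.309375
  f(c_5) = f(1.309375) = -0.064500
  f(a) × f(c) ≥ 0, new interval: [1.309375, 1.347500]
Iteration 6:
  c_6 = (1.309375 + 1.347500)/2 = 1.328438
  f(c_6) = f(1.328438) = 0.015918
  f(a) × f(c) < 0, new interval: [1.309375, 1.328438]
Iteration 7:
  c_7 = (1.309375 + 1.328438)/2 = 1.318906
  f(c_7) = f(1.318906) = -0.024651
  f(a) × f(c) ≥ 0, new interval: [1.318906, 1.328438]

After 7 iteration(s), the approximation is c_7 = 1.318906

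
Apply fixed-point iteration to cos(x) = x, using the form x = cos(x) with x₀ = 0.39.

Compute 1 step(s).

Equation: cos(x) = x
Fixed-point form: x = cos(x)
x₀ = 0.39

x_1 = g(0.390000) = 0.924909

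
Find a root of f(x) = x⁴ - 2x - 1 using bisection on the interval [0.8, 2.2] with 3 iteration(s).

f(x) = x⁴ - 2x - 1
Initial interval: [0.8, 2.2]

Iteration 1:
  c_1 = (0.800000 + 2.200000)/2 = 1.500000
  f(c_1) = f(1.500000) = 1.062500
  f(a) × f(c) < 0, new interval: [0.800000, 1.500000]
Iteration 2:
  c_2 = (0.800000 + 1.500000)/2 = 1.150000
  f(c_2) = f(1.150000) = -1.550994
  f(a) × f(c) ≥ 0, new interval: [1.150000, 1.500000]
Iteration 3:
  c_3 = (1.150000 + 1.500000)/2 = 1.325000
  f(c_3) = f(1.325000) = -0.567781
  f(a) × f(c) ≥ 0, new interval: [1.325000, 1.500000]

After 3 iteration(s), the approximation is c_3 = 1.325000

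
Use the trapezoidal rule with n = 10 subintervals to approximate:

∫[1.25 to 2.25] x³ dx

f(x) = x³
a = 1.25, b = 2.25, n = 10
h = (b - a)/n = 0.100000

Trapezoidal rule: (h/2)[f(x₀) + 2f(x₁) + 2f(x₂) + ... + f(xₙ)]

x_0 = 1.2500, f(x_0) = 1.953125, coefficient = 1
x_1 = 1.3500, f(x_1) = 2.460375, coefficient = 2
x_2 = 1.4500, f(x_2) = 3.048625, coefficient = 2
x_3 = 1.5500, f(x_3) = 3.723875, coefficient = 2
x_4 = 1.6500, f(x_4) = 4.492125, coefficient = 2
x_5 = 1.7500, f(x_5) = 5.359375, coefficient = 2
x_6 = 1.8500, f(x_6) = 6.331625, coefficient = 2
x_7 = 1.9500, f(x_7) = 7.414875, coefficient = 2
x_8 = 2.0500, f(x_8) = 8.615125, coefficient = 2
x_9 = 2.1500, f(x_9) = 9.938375, coefficient = 2
x_10 = 2.2500, f(x_10) = 11.390625, coefficient = 1

I ≈ (0.100000/2) × 116.112500 = 5.805625
Exact value: 5.796875
Error: 0.008750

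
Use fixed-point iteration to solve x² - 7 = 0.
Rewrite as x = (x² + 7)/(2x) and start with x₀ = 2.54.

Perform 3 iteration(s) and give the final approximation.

Equation: x² - 7 = 0
Fixed-point form: x = (x² + 7)/(2x)
x₀ = 2.54

x_1 = g(2.540000) = 2.647953
x_2 = g(2.647953) = 2.645752
x_3 = g(2.645752) = 2.645751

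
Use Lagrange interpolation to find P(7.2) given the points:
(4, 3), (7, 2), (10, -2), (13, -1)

Lagrange interpolation formula:
P(x) = Σ yᵢ × Lᵢ(x)
where Lᵢ(x) = Π_{j≠i} (x - xⱼ)/(xᵢ - xⱼ)

L_0(7.2) = (7.2 - 7)/(4 - 7) × (7.2 - 10)/(4 - 10) × (7.2 - 13)/(4 - 13) = -0.020049
L_1(7.2) = (7.2 - 4)/(7 - 4) × (7.2 - 10)/(7 - 10) × (7.2 - 13)/(7 - 13) = 0.962370
L_2(7.2) = (7.2 - 4)/(10 - 4) × (7.2 - 7)/(10 - 7) × (7.2 - 13)/(10 - 13) = 0.068741
L_3(7.2) = (7.2 - 4)/(13 - 4) × (7.2 - 7)/(13 - 7) × (7.2 - 10)/(13 - 10) = -0.011062

P(7.2) = 3×L_0(7.2) + 2×L_1(7.2) + (-2)×L_2(7.2) + (-1)×L_3(7.2)
P(7.2) = 1.738173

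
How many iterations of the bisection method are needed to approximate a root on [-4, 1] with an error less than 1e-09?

We need (b-a)/2^n ≤ 1e-09
(1 - (-4))/2^n ≤ 1e-09
5/2^n ≤ 1e-09
2^n ≥ 5000000000
n ≥ log₂(5000000000) = 32.22
n ≥ 33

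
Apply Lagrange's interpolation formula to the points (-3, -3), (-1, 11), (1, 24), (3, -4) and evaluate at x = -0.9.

Lagrange interpolation formula:
P(x) = Σ yᵢ × Lᵢ(x)
where Lᵢ(x) = Π_{j≠i} (x - xⱼ)/(xᵢ - xⱼ)

L_0(-0.9) = (-0.9 - (-1))/(-3 - (-1)) × (-0.9 - 1)/(-3 - 1) × (-0.9 - 3)/(-3 - 3) = -0.015437
L_1(-0.9) = (-0.9 - (-3))/(-1 - (-3)) × (-0.9 - 1)/(-1 - 1) × (-0.9 - 3)/(-1 - 3) = 0.972562
L_2(-0.9) = (-0.9 - (-3))/(1 - (-3)) × (-0.9 - (-1))/(1 - (-1)) × (-0.9 - 3)/(1 - 3) = 0.051187
L_3(-0.9) = (-0.9 - (-3))/(3 - (-3)) × (-0.9 - (-1))/(3 - (-1)) × (-0.9 - 1)/(3 - 1) = -0.008312

P(-0.9) = (-3)×L_0(-0.9) + 11×L_1(-0.9) + 24×L_2(-0.9) + (-4)×L_3(-0.9)
P(-0.9) = 12.006250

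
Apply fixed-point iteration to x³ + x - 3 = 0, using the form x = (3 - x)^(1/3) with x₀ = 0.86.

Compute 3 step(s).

Equation: x³ + x - 3 = 0
Fixed-point form: x = (3 - x)^(1/3)
x₀ = 0.86

x_1 = g(0.860000) = 1.288659
x_2 = g(1.288659) = 1.196131
x_3 = g(1.196131) = 1.217311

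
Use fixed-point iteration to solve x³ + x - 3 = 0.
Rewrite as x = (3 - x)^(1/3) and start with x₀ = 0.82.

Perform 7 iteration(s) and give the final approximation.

Equation: x³ + x - 3 = 0
Fixed-point form: x = (3 - x)^(1/3)
x₀ = 0.82

x_1 = g(0.820000) = 1.296638
x_2 = g(1.296638) = 1.194269
x_3 = g(1.194269) = 1.217730
x_4 = g(1.217730) = 1.212433
x_5 = g(1.212433) = 1.213633
x_6 = g(1.213633) = 1.213362
x_7 = g(1.213362) = 1.213423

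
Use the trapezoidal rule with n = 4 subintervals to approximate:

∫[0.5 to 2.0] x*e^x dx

f(x) = x*e^x
a = 0.5, b = 2.0, n = 4
h = (b - a)/n = 0.375000

Trapezoidal rule: (h/2)[f(x₀) + 2f(x₁) + 2f(x₂) + ... + f(xₙ)]

x_0 = 0.5000, f(x_0) = 0.824361, coefficient = 1
x_1 = 0.8750, f(x_1) = 2.099016, coefficient = 2
x_2 = 1.2500, f(x_2) = 4.362929, coefficient = 2
x_3 = 1.6250, f(x_3) = 8.252431, coefficient = 2
x_4 = 2.0000, f(x_4) = 14.778112, coefficient = 1

I ≈ (0.375000/2) × 45.031224 = 8.443354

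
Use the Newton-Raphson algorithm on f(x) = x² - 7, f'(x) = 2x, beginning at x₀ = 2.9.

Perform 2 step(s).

f(x) = x² - 7
f'(x) = 2x
x₀ = 2.9

Newton-Raphson formula: x_{n+1} = x_n - f(x_n)/f'(x_n)

Iteration 1:
  f(2.900000) = 1.410000
  f'(2.900000) = 5.800000
  x_1 = 2.900000 - 1.410000/5.800000 = 2.656897
Iteration 2:
  f(2.656897) = 0.059099
  f'(2.656897) = 5.313793
  x_2 = 2.656897 - 0.059099/5.313793 = 2.645775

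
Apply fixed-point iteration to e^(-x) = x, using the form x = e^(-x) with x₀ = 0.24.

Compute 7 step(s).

Equation: e^(-x) = x
Fixed-point form: x = e^(-x)
x₀ = 0.24

x_1 = g(0.240000) = 0.786628
x_2 = g(0.786628) = 0.455378
x_3 = g(0.455378) = 0.634208
x_4 = g(0.634208) = 0.530355
x_5 = g(0.530355) = 0.588396
x_6 = g(0.588396) = 0.555217
x_7 = g(0.555217) = 0.573948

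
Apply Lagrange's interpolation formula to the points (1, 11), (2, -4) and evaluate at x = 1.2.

Lagrange interpolation formula:
P(x) = Σ yᵢ × Lᵢ(x)
where Lᵢ(x) = Π_{j≠i} (x - xⱼ)/(xᵢ - xⱼ)

L_0(1.2) = (1.2 - 2)/(1 - 2) = 0.800000
L_1(1.2) = (1.2 - 1)/(2 - 1) = 0.200000

P(1.2) = 11×L_0(1.2) + (-4)×L_1(1.2)
P(1.2) = 8.000000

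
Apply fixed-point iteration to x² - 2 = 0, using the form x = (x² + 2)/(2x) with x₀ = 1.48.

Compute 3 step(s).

Equation: x² - 2 = 0
Fixed-point form: x = (x² + 2)/(2x)
x₀ = 1.48

x_1 = g(1.480000) = 1.415676
x_2 = g(1.415676) = 1.414214
x_3 = g(1.414214) = 1.414214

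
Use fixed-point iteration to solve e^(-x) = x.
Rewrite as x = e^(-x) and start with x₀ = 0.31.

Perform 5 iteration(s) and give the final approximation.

Equation: e^(-x) = x
Fixed-point form: x = e^(-x)
x₀ = 0.31

x_1 = g(0.310000) = 0.733447
x_2 = g(0.733447) = 0.480251
x_3 = g(0.480251) = 0.618628
x_4 = g(0.618628) = 0.538683
x_5 = g(0.538683) = 0.583516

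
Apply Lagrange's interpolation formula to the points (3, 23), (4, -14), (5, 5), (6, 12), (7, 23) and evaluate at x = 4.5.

Lagrange interpolation formula:
P(x) = Σ yᵢ × Lᵢ(x)
where Lᵢ(x) = Π_{j≠i} (x - xⱼ)/(xᵢ - xⱼ)

L_0(4.5) = (4.5 - 4)/(3 - 4) × (4.5 - 5)/(3 - 5) × (4.5 - 6)/(3 - 6) × (4.5 - 7)/(3 - 7) = -0.039062
L_1(4.5) = (4.5 - 3)/(4 - 3) × (4.5 - 5)/(4 - 5) × (4.5 - 6)/(4 - 6) × (4.5 - 7)/(4 - 7) = 0.468750
L_2(4.5) = (4.5 - 3)/(5 - 3) × (4.5 - 4)/(5 - 4) × (4.5 - 6)/(5 - 6) × (4.5 - 7)/(5 - 7) = 0.703125
L_3(4.5) = (4.5 - 3)/(6 - 3) × (4.5 - 4)/(6 - 4) × (4.5 - 5)/(6 - 5) × (4.5 - 7)/(6 - 7) = -0.156250
L_4(4.5) = (4.5 - 3)/(7 - 3) × (4.5 - 4)/(7 - 4) × (4.5 - 5)/(7 - 5) × (4.5 - 6)/(7 - 6) = 0.023438

P(4.5) = 23×L_0(4.5) + (-14)×L_1(4.5) + 5×L_2(4.5) + 12×L_3(4.5) + 23×L_4(4.5)
P(4.5) = -5.281250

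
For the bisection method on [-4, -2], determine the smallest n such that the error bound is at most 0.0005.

We need (b-a)/2^n ≤ 0.0005
(-2 - (-4))/2^n ≤ 0.0005
2/2^n ≤ 0.0005
2^n ≥ 4000
n ≥ log₂(4000) = 11.97
n ≥ 12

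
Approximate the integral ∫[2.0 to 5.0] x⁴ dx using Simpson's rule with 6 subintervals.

f(x) = x⁴
a = 2.0, b = 5.0, n = 6
h = (b - a)/n = 0.500000

Simpson's rule: (h/3)[f(x₀) + 4f(x₁) + 2f(x₂) + ... + f(xₙ)]

x_0 = 2.0000, f(x_0) = 16.000000, coefficient = 1
x_1 = 2.5000, f(x_1) = 39.062500, coefficient = 4
x_2 = 3.0000, f(x_2) = 81.000000, coefficient = 2
x_3 = 3.5000, f(x_3) = 150.062500, coefficient = 4
x_4 = 4.0000, f(x_4) = 256.000000, coefficient = 2
x_5 = 4.5000, f(x_5) = 410.062500, coefficient = 4
x_6 = 5.0000, f(x_6) = 625.000000, coefficient = 1

I ≈ (0.500000/3) × 3711.750000 = 618.625000
Exact value: 618.600000
Error: 0.025000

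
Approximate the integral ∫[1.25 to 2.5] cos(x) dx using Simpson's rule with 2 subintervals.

f(x) = cos(x)
a = 1.25, b = 2.5, n = 2
h = (b - a)/n = 0.625000

Simpson's rule: (h/3)[f(x₀) + 4f(x₁) + 2f(x₂) + ... + f(xₙ)]

x_0 = 1.2500, f(x_0) = 0.315322, coefficient = 1
x_1 = 1.8750, f(x_1) = -0.299534, coefficient = 4
x_2 = 2.5000, f(x_2) = -0.801144, coefficient = 1

I ≈ (0.625000/3) × -1.683955 = -0.350824
Exact value: -0.350512
Error: 0.000312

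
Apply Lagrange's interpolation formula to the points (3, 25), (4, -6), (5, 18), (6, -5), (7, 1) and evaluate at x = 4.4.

Lagrange interpolation formula:
P(x) = Σ yᵢ × Lᵢ(x)
where Lᵢ(x) = Π_{j≠i} (x - xⱼ)/(xᵢ - xⱼ)

L_0(4.4) = (4.4 - 4)/(3 - 4) × (4.4 - 5)/(3 - 5) × (4.4 - 6)/(3 - 6) × (4.4 - 7)/(3 - 7) = -0.041600
L_1(4.4) = (4.4 - 3)/(4 - 3) × (4.4 - 5)/(4 - 5) × (4.4 - 6)/(4 - 6) × (4.4 - 7)/(4 - 7) = 0.582400
L_2(4.4) = (4.4 - 3)/(5 - 3) × (4.4 - 4)/(5 - 4) × (4.4 - 6)/(5 - 6) × (4.4 - 7)/(5 - 7) = 0.582400
L_3(4.4) = (4.4 - 3)/(6 - 3) × (4.4 - 4)/(6 - 4) × (4.4 - 5)/(6 - 5) × (4.4 - 7)/(6 - 7) = -0.145600
L_4(4.4) = (4.4 - 3)/(7 - 3) × (4.4 - 4)/(7 - 4) × (4.4 - 5)/(7 - 5) × (4.4 - 6)/(7 - 6) = 0.022400

P(4.4) = 25×L_0(4.4) + (-6)×L_1(4.4) + 18×L_2(4.4) + (-5)×L_3(4.4) + 1×L_4(4.4)
P(4.4) = 6.699200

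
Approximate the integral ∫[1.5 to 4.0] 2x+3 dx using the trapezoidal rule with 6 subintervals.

f(x) = 2x+3
a = 1.5, b = 4.0, n = 6
h = (b - a)/n = 0.416667

Trapezoidal rule: (h/2)[f(x₀) + 2f(x₁) + 2f(x₂) + ... + f(xₙ)]

x_0 = 1.5000, f(x_0) = 6.000000, coefficient = 1
x_1 = 1.9167, f(x_1) = 6.833333, coefficient = 2
x_2 = 2.3333, f(x_2) = 7.666667, coefficient = 2
x_3 = 2.7500, f(x_3) = 8.500000, coefficient = 2
x_4 = 3.1667, f(x_4) = 9.333333, coefficient = 2
x_5 = 3.5833, f(x_5) = 10.166667, coefficient = 2
x_6 = 4.0000, f(x_6) = 11.000000, coefficient = 1

I ≈ (0.416667/2) × 102.000000 = 21.250000
Exact value: 21.250000
Error: 0.000000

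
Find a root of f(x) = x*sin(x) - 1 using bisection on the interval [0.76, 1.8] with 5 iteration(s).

f(x) = x*sin(x) - 1
Initial interval: [0.76, 1.8]

Iteration 1:
  c_1 = (0.760000 + 1.800000)/2 = 1.280000
  f(c_1) = f(1.280000) = 0.226260
  f(a) × f(c) < 0, new interval: [0.760000, 1.280000]
Iteration 2:
  c_2 = (0.760000 + 1.280000)/2 = 1.020000
  f(c_2) = f(1.020000) = -0.130850
  f(a) × f(c) ≥ 0, new interval: [1.020000, 1.280000]
Iteration 3:
  c_3 = (1.020000 + 1.280000)/2 = 1.150000
  f(c_3) = f(1.150000) = 0.049679
  f(a) × f(c) < 0, new interval: [1.020000, 1.150000]
Iteration 4:
  c_4 = (1.020000 + 1.150000)/2 = 1.085000
  f(c_4) = f(1.085000) = -0.040531
  f(a) × f(c) ≥ 0, new interval: [1.085000, 1.150000]
Iteration 5:
  c_5 = (1.085000 + 1.150000)/2 = 1.117500
  f(c_5) = f(1.117500) = 0.004642
  f(a) × f(c) < 0, new interval: [1.085000, 1.117500]

After 5 iteration(s), the approximation is c_5 = 1.117500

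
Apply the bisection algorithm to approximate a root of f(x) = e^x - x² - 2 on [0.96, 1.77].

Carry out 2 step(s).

f(x) = e^x - x² - 2
Initial interval: [0.96, 1.77]

Iteration 1:
  c_1 = (0.960000 + 1.770000)/2 = 1.365000
  f(c_1) = f(1.365000) = 0.052498
  f(a) × f(c) < 0, new interval: [0.960000, 1.365000]
Iteration 2:
  c_2 = (0.960000 + 1.365000)/2 = 1.162500
  f(c_2) = f(1.162500) = -0.153488
  f(a) × f(c) ≥ 0, new interval: [1.162500, 1.365000]

After 2 iteration(s), the approximation is c_2 = 1.162500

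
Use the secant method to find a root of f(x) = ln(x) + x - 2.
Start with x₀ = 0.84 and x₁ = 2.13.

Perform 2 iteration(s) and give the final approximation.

f(x) = ln(x) + x - 2
x₀ = 0.84, x₁ = 2.13

Secant formula: x_{n+1} = x_n - f(x_n)(x_n - x_{n-1})/(f(x_n) - f(x_{n-1}))

Iteration 1:
  f(0.840000) = -1.334353
  f(2.130000) = 0.886122
  x_2 = 2.130000 - 0.886122×(2.130000 - 0.840000)/(0.886122 - (-1.334353))
       = 1.615202
Iteration 2:
  f(2.130000) = 0.886122
  f(1.615202) = 0.094661
  x_3 = 1.615202 - 0.094661×(1.615202 - 2.130000)/(0.094661 - 0.886122)
       = 1.553630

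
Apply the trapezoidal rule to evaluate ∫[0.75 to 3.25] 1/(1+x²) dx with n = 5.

f(x) = 1/(1+x²)
a = 0.75, b = 3.25, n = 5
h = (b - a)/n = 0.500000

Trapezoidal rule: (h/2)[f(x₀) + 2f(x₁) + 2f(x₂) + ... + f(xₙ)]

x_0 = 0.7500, f(x_0) = 0.640000, coefficient = 1
x_1 = 1.2500, f(x_1) = 0.390244, coefficient = 2
x_2 = 1.7500, f(x_2) = 0.246154, coefficient = 2
x_3 = 2.2500, f(x_3) = 0.164948, coefficient = 2
x_4 = 2.7500, f(x_4) = 0.116788, coefficient = 2
x_5 = 3.2500, f(x_5) = 0.086486, coefficient = 1

I ≈ (0.500000/2) × 2.562756 = 0.640689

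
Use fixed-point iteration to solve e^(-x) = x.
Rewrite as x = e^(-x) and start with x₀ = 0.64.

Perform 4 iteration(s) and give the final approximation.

Equation: e^(-x) = x
Fixed-point form: x = e^(-x)
x₀ = 0.64

x_1 = g(0.640000) = 0.527292
x_2 = g(0.527292) = 0.590201
x_3 = g(0.590201) = 0.554216
x_4 = g(0.554216) = 0.574523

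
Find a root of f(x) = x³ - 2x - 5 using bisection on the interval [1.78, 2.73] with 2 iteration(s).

f(x) = x³ - 2x - 5
Initial interval: [1.78, 2.73]

Iteration 1:
  c_1 = (1.780000 + 2.730000)/2 = 2.255000
  f(c_1) = f(2.255000) = 1.956731
  f(a) × f(c) < 0, new interval: [1.780000, 2.255000]
Iteration 2:
  c_2 = (1.780000 + 2.255000)/2 = 2.017500
  f(c_2) = f(2.017500) = -0.823157
  f(a) × f(c) ≥ 0, new interval: [2.017500, 2.255000]

After 2 iteration(s), the approximation is c_2 = 2.017500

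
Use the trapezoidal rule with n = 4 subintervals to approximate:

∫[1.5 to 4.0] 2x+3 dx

f(x) = 2x+3
a = 1.5, b = 4.0, n = 4
h = (b - a)/n = 0.625000

Trapezoidal rule: (h/2)[f(x₀) + 2f(x₁) + 2f(x₂) + ... + f(xₙ)]

x_0 = 1.5000, f(x_0) = 6.000000, coefficient = 1
x_1 = 2.1250, f(x_1) = 7.250000, coefficient = 2
x_2 = 2.7500, f(x_2) = 8.500000, coefficient = 2
x_3 = 3.3750, f(x_3) = 9.750000, coefficient = 2
x_4 = 4.0000, f(x_4) = 11.000000, coefficient = 1

I ≈ (0.625000/2) × 68.000000 = 21.250000
Exact value: 21.250000
Error: 0.000000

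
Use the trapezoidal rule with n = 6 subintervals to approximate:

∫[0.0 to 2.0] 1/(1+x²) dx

f(x) = 1/(1+x²)
a = 0.0, b = 2.0, n = 6
h = (b - a)/n = 0.333333

Trapezoidal rule: (h/2)[f(x₀) + 2f(x₁) + 2f(x₂) + ... + f(xₙ)]

x_0 = 0.0000, f(x_0) = 1.000000, coefficient = 1
x_1 = 0.3333, f(x_1) = 0.900000, coefficient = 2
x_2 = 0.6667, f(x_2) = 0.692308, coefficient = 2
x_3 = 1.0000, f(x_3) = 0.500000, coefficient = 2
x_4 = 1.3333, f(x_4) = 0.360000, coefficient = 2
x_5 = 1.6667, f(x_5) = 0.264706, coefficient = 2
x_6 = 2.0000, f(x_6) = 0.200000, coefficient = 1

I ≈ (0.333333/2) × 6.634027 = 1.105671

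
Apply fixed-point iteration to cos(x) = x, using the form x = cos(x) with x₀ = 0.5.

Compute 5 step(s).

Equation: cos(x) = x
Fixed-point form: x = cos(x)
x₀ = 0.5

x_1 = g(0.500000) = 0.877583
x_2 = g(0.877583) = 0.639012
x_3 = g(0.639012) = 0.802685
x_4 = g(0.802685) = 0.694778
x_5 = g(0.694778) = 0.768196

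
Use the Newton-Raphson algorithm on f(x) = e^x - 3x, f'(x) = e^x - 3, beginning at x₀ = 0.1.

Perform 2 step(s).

f(x) = e^x - 3x
f'(x) = e^x - 3
x₀ = 0.1

Newton-Raphson formula: x_{n+1} = x_n - f(x_n)/f'(x_n)

Iteration 1:
  f(0.100000) = 0.805171
  f'(0.100000) = -1.894829
  x_1 = 0.100000 - 0.805171/(-1.894829) = 0.524931
Iteration 2:
  f(0.524931) = 0.115550
  f'(0.524931) = -1.309658
  x_2 = 0.524931 - 0.115550/(-1.309658) = 0.613160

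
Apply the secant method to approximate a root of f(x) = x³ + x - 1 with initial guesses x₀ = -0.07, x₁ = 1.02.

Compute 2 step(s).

f(x) = x³ + x - 1
x₀ = -0.07, x₁ = 1.02

Secant formula: x_{n+1} = x_n - f(x_n)(x_n - x_{n-1})/(f(x_n) - f(x_{n-1}))

Iteration 1:
  f(-0.070000) = -1.070343
  f(1.020000) = 1.081208
  x_2 = 1.020000 - 1.081208×(1.020000 - (-0.070000))/(1.081208 - (-1.070343))
       = 0.472248
Iteration 2:
  f(1.020000) = 1.081208
  f(0.472248) = -0.422432
  x_3 = 0.472248 - (-0.422432)×(0.472248 - 1.020000)/(-0.422432 - 1.081208)
       = 0.626133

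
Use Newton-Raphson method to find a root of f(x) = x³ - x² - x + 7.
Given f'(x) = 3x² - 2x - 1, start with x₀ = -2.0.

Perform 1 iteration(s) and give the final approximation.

f(x) = x³ - x² - x + 7
f'(x) = 3x² - 2x - 1
x₀ = -2.0

Newton-Raphson formula: x_{n+1} = x_n - f(x_n)/f'(x_n)

Iteration 1:
  f(-2.000000) = -3.000000
  f'(-2.000000) = 15.000000
  x_1 = -2.000000 - (-3.000000)/15.000000 = -1.800000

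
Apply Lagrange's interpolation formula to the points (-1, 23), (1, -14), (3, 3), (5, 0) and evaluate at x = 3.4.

Lagrange interpolation formula:
P(x) = Σ yᵢ × Lᵢ(x)
where Lᵢ(x) = Π_{j≠i} (x - xⱼ)/(xᵢ - xⱼ)

L_0(3.4) = (3.4 - 1)/(-1 - 1) × (3.4 - 3)/(-1 - 3) × (3.4 - 5)/(-1 - 5) = 0.032000
L_1(3.4) = (3.4 - (-1))/(1 - (-1)) × (3.4 - 3)/(1 - 3) × (3.4 - 5)/(1 - 5) = -0.176000
L_2(3.4) = (3.4 - (-1))/(3 - (-1)) × (3.4 - 1)/(3 - 1) × (3.4 - 5)/(3 - 5) = 1.056000
L_3(3.4) = (3.4 - (-1))/(5 - (-1)) × (3.4 - 1)/(5 - 1) × (3.4 - 3)/(5 - 3) = 0.088000

P(3.4) = 23×L_0(3.4) + (-14)×L_1(3.4) + 3×L_2(3.4) + 0×L_3(3.4)
P(3.4) = 6.368000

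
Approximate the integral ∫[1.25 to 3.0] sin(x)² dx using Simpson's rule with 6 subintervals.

f(x) = sin(x)²
a = 1.25, b = 3.0, n = 6
h = (b - a)/n = 0.291667

Simpson's rule: (h/3)[f(x₀) + 4f(x₁) + 2f(x₂) + ... + f(xₙ)]

x_0 = 1.2500, f(x_0) = 0.900572, coefficient = 1
x_1 = 1.5417, f(x_1) = 0.999152, coefficient = 4
x_2 = 1.8333, f(x_2) = 0.932643, coefficient = 2
x_3 = 2.1250, f(x_3) = 0.723044, coefficient = 4
x_4 = 2.4167, f(x_4) = 0.439675, coefficient = 2
x_5 = 2.7083, f(x_5) = 0.176258, coefficient = 4
x_6 = 3.0000, f(x_6) = 0.019915, coefficient = 1

I ≈ (0.291667/3) × 11.258939 = 1.094619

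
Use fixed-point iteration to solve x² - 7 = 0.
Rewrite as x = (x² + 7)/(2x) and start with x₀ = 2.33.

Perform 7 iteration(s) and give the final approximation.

Equation: x² - 7 = 0
Fixed-point form: x = (x² + 7)/(2x)
x₀ = 2.33

x_1 = g(2.330000) = 2.667146
x_2 = g(2.667146) = 2.645837
x_3 = g(2.645837) = 2.645751
x_4 = g(2.645751) = 2.645751
x_5 = g(2.645751) = 2.645751
x_6 = g(2.645751) = 2.645751
x_7 = g(2.645751) = 2.645751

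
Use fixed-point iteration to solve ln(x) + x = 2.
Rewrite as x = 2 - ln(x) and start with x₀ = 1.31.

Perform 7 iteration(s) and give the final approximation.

Equation: ln(x) + x = 2
Fixed-point form: x = 2 - ln(x)
x₀ = 1.31

x_1 = g(1.310000) = 1.729973
x_2 = g(1.729973) = 1.451894
x_3 = g(1.451894) = 1.627131
x_4 = g(1.627131) = 1.513182
x_5 = g(1.513182) = 1.585785
x_6 = g(1.585785) = 1.538920
x_7 = g(1.538920) = 1.568919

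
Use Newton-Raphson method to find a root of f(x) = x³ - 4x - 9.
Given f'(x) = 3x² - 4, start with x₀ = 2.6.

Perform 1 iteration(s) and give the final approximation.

f(x) = x³ - 4x - 9
f'(x) = 3x² - 4
x₀ = 2.6

Newton-Raphson formula: x_{n+1} = x_n - f(x_n)/f'(x_n)

Iteration 1:
  f(2.600000) = -1.824000
  f'(2.600000) = 16.280000
  x_1 = 2.600000 - (-1.824000)/16.280000 = 2.712039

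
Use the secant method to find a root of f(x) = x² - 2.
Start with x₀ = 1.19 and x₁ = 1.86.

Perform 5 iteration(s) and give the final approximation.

f(x) = x² - 2
x₀ = 1.19, x₁ = 1.86

Secant formula: x_{n+1} = x_n - f(x_n)(x_n - x_{n-1})/(f(x_n) - f(x_{n-1}))

Iteration 1:
  f(1.190000) = -0.583900
  f(1.860000) = 1.459600
  x_2 = 1.860000 - 1.459600×(1.860000 - 1.190000)/(1.459600 - (-0.583900))
       = 1.381443
Iteration 2:
  f(1.860000) = 1.459600
  f(1.381443) = -0.091616
  x_3 = 1.381443 - (-0.091616)×(1.381443 - 1.860000)/(-0.091616 - 1.459600)
       = 1.409707
Iteration 3:
  f(1.381443) = -0.091616
  f(1.409707) = -0.012727
  x_4 = 1.409707 - (-0.012727)×(1.409707 - 1.381443)/(-0.012727 - (-0.091616))
       = 1.414266
Iteration 4:
  f(1.409707) = -0.012727
  f(1.414266) = 0.000150
  x_5 = 1.414266 - 0.000150×(1.414266 - 1.409707)/(0.000150 - (-0.012727))
       = 1.414213
Iteration 5:
  f(1.414266) = 0.000150
  f(1.414213) = 0.000000
  x_6 = 1.414213 - 0.000000×(1.414213 - 1.414266)/(0.000000 - 0.000150)
       = 1.414214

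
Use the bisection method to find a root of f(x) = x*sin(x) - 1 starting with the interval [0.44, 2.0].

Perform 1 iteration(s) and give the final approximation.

f(x) = x*sin(x) - 1
Initial interval: [0.44, 2.0]

Iteration 1:
  c_1 = (0.440000 + 2.000000)/2 = 1.220000
  f(c_1) = f(1.220000) = 0.145701
  f(a) × f(c) < 0, new interval: [0.440000, 1.220000]

After 1 iteration(s), the approximation is c_1 = 1.220000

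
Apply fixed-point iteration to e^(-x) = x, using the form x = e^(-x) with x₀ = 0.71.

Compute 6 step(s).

Equation: e^(-x) = x
Fixed-point form: x = e^(-x)
x₀ = 0.71

x_1 = g(0.710000) = 0.491644
x_2 = g(0.491644) = 0.611620
x_3 = g(0.611620) = 0.542471
x_4 = g(0.542471) = 0.581310
x_5 = g(0.581310) = 0.559165
x_6 = g(0.559165) = 0.571686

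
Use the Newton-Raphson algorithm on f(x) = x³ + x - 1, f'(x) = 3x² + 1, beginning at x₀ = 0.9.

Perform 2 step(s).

f(x) = x³ + x - 1
f'(x) = 3x² + 1
x₀ = 0.9

Newton-Raphson formula: x_{n+1} = x_n - f(x_n)/f'(x_n)

Iteration 1:
  f(0.900000) = 0.629000
  f'(0.900000) = 3.430000
  x_1 = 0.900000 - 0.629000/3.430000 = 0.716618
Iteration 2:
  f(0.716618) = 0.084631
  f'(0.716618) = 2.540624
  x_2 = 0.716618 - 0.084631/2.540624 = 0.683307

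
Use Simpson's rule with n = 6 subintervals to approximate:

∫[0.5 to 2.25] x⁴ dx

f(x) = x⁴
a = 0.5, b = 2.25, n = 6
h = (b - a)/n = 0.291667

Simpson's rule: (h/3)[f(x₀) + 4f(x₁) + 2f(x₂) + ... + f(xₙ)]

x_0 = 0.5000, f(x_0) = 0.062500, coefficient = 1
x_1 = 0.7917, f(x_1) = 0.392798, coefficient = 4
x_2 = 1.0833, f(x_2) = 1.377363, coefficient = 2
x_3 = 1.3750, f(x_3) = 3.574463, coefficient = 4
x_4 = 1.6667, f(x_4) = 7.716049, coefficient = 2
x_5 = 1.9583, f(x_5) = 14.707758, coefficient = 4
x_6 = 2.2500, f(x_6) = 25.628906, coefficient = 1

I ≈ (0.291667/3) × 118.578306 = 11.528446
Exact value: 11.526758
Error: 0.001689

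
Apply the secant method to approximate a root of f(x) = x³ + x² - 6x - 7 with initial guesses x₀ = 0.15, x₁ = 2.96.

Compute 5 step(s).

f(x) = x³ + x² - 6x - 7
x₀ = 0.15, x₁ = 2.96

Secant formula: x_{n+1} = x_n - f(x_n)(x_n - x_{n-1})/(f(x_n) - f(x_{n-1}))

Iteration 1:
  f(0.150000) = -7.874125
  f(2.960000) = 9.935936
  x_2 = 2.960000 - 9.935936×(2.960000 - 0.150000)/(9.935936 - (-7.874125))
       = 1.392348
Iteration 2:
  f(2.960000) = 9.935936
  f(1.392348) = -10.716204
  x_3 = 1.392348 - (-10.716204)×(1.392348 - 2.960000)/(-10.716204 - 9.935936)
       = 2.205788
Iteration 3:
  f(1.392348) = -10.716204
  f(2.205788) = -4.636964
  x_4 = 2.205788 - (-4.636964)×(2.205788 - 1.392348)/(-4.636964 - (-10.716204))
       = 2.826243
Iteration 4:
  f(2.205788) = -4.636964
  f(2.826243) = 6.605223
  x_5 = 2.826243 - 6.605223×(2.826243 - 2.205788)/(6.605223 - (-4.636964))
       = 2.461701
Iteration 5:
  f(2.826243) = 6.605223
  f(2.461701) = -0.792389
  x_6 = 2.461701 - (-0.792389)×(2.461701 - 2.826243)/(-0.792389 - 6.605223)
       = 2.500749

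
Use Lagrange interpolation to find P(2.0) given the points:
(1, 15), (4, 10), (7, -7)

Lagrange interpolation formula:
P(x) = Σ yᵢ × Lᵢ(x)
where Lᵢ(x) = Π_{j≠i} (x - xⱼ)/(xᵢ - xⱼ)

L_0(2.0) = (2.0 - 4)/(1 - 4) × (2.0 - 7)/(1 - 7) = 0.555556
L_1(2.0) = (2.0 - 1)/(4 - 1) × (2.0 - 7)/(4 - 7) = 0.555556
L_2(2.0) = (2.0 - 1)/(7 - 1) × (2.0 - 4)/(7 - 4) = -0.111111

P(2.0) = 15×L_0(2.0) + 10×L_1(2.0) + (-7)×L_2(2.0)
P(2.0) = 14.666667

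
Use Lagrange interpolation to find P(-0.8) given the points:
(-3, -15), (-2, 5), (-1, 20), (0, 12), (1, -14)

Lagrange interpolation formula:
P(x) = Σ yᵢ × Lᵢ(x)
where Lᵢ(x) = Π_{j≠i} (x - xⱼ)/(xᵢ - xⱼ)

L_0(-0.8) = (-0.8 - (-2))/(-3 - (-2)) × (-0.8 - (-1))/(-3 - (-1)) × (-0.8 - 0)/(-3 - 0) × (-0.8 - 1)/(-3 - 1) = 0.014400
L_1(-0.8) = (-0.8 - (-3))/(-2 - (-3)) × (-0.8 - (-1))/(-2 - (-1)) × (-0.8 - 0)/(-2 - 0) × (-0.8 - 1)/(-2 - 1) = -0.105600
L_2(-0.8) = (-0.8 - (-3))/(-1 - (-3)) × (-0.8 - (-2))/(-1 - (-2)) × (-0.8 - 0)/(-1 - 0) × (-0.8 - 1)/(-1 - 1) = 0.950400
L_3(-0.8) = (-0.8 - (-3))/(0 - (-3)) × (-0.8 - (-2))/(0 - (-2)) × (-0.8 - (-1))/(0 - (-1)) × (-0.8 - 1)/(0 - 1) = 0.158400
L_4(-0.8) = (-0.8 - (-3))/(1 - (-3)) × (-0.8 - (-2))/(1 - (-2)) × (-0.8 - (-1))/(1 - (-1)) × (-0.8 - 0)/(1 - 0) = -0.017600

P(-0.8) = (-15)×L_0(-0.8) + 5×L_1(-0.8) + 20×L_2(-0.8) + 12×L_3(-0.8) + (-14)×L_4(-0.8)
P(-0.8) = 20.411200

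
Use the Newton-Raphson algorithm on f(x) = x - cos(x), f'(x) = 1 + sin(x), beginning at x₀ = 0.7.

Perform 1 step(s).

f(x) = x - cos(x)
f'(x) = 1 + sin(x)
x₀ = 0.7

Newton-Raphson formula: x_{n+1} = x_n - f(x_n)/f'(x_n)

Iteration 1:
  f(0.700000) = -0.064842
  f'(0.700000) = 1.644218
  x_1 = 0.700000 - (-0.064842)/1.644218 = 0.739436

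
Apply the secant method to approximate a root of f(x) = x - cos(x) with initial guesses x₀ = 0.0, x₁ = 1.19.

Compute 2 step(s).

f(x) = x - cos(x)
x₀ = 0.0, x₁ = 1.19

Secant formula: x_{n+1} = x_n - f(x_n)(x_n - x_{n-1})/(f(x_n) - f(x_{n-1}))

Iteration 1:
  f(0.000000) = -1.000000
  f(1.190000) = 0.818340
  x_2 = 1.190000 - 0.818340×(1.190000 - 0.000000)/(0.818340 - (-1.000000))
       = 0.654443
Iteration 2:
  f(1.190000) = 0.818340
  f(0.654443) = -0.138944
  x_3 = 0.654443 - (-0.138944)×(0.654443 - 1.190000)/(-0.138944 - 0.818340)
       = 0.732176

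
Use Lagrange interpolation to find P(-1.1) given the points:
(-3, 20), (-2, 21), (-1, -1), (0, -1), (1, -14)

Lagrange interpolation formula:
P(x) = Σ yᵢ × Lᵢ(x)
where Lᵢ(x) = Π_{j≠i} (x - xⱼ)/(xᵢ - xⱼ)

L_0(-1.1) = (-1.1 - (-2))/(-3 - (-2)) × (-1.1 - (-1))/(-3 - (-1)) × (-1.1 - 0)/(-3 - 0) × (-1.1 - 1)/(-3 - 1) = -0.008663
L_1(-1.1) = (-1.1 - (-3))/(-2 - (-3)) × (-1.1 - (-1))/(-2 - (-1)) × (-1.1 - 0)/(-2 - 0) × (-1.1 - 1)/(-2 - 1) = 0.073150
L_2(-1.1) = (-1.1 - (-3))/(-1 - (-3)) × (-1.1 - (-2))/(-1 - (-2)) × (-1.1 - 0)/(-1 - 0) × (-1.1 - 1)/(-1 - 1) = 0.987525
L_3(-1.1) = (-1.1 - (-3))/(0 - (-3)) × (-1.1 - (-2))/(0 - (-2)) × (-1.1 - (-1))/(0 - (-1)) × (-1.1 - 1)/(0 - 1) = -0.059850
L_4(-1.1) = (-1.1 - (-3))/(1 - (-3)) × (-1.1 - (-2))/(1 - (-2)) × (-1.1 - (-1))/(1 - (-1)) × (-1.1 - 0)/(1 - 0) = 0.007838

P(-1.1) = 20×L_0(-1.1) + 21×L_1(-1.1) + (-1)×L_2(-1.1) + (-1)×L_3(-1.1) + (-14)×L_4(-1.1)
P(-1.1) = 0.325500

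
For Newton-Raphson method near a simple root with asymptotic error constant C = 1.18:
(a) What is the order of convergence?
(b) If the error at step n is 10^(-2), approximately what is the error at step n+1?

(a) Newton-Raphson has quadratic (order 2) convergence near simple roots.
    This means |e_{n+1}| ≈ C|e_n|².

(b) With |e_n| = 10^(-2) and C = 1.18:
    |e_{n+1}| ≈ 1.18 × (10^(-2))² = 1.18 × 10^(-4)

(a) 2 (quadratic); (b) |e_{n+1}| ≈ 1.180e-04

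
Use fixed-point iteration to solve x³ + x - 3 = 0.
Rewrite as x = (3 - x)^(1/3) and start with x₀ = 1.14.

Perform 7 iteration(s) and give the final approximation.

Equation: x³ + x - 3 = 0
Fixed-point form: x = (3 - x)^(1/3)
x₀ = 1.14

x_1 = g(1.140000) = 1.229809
x_2 = g(1.229809) = 1.209688
x_3 = g(1.209688) = 1.214254
x_4 = g(1.214254) = 1.213221
x_5 = g(1.213221) = 1.213455
x_6 = g(1.213455) = 1.213402
x_7 = g(1.213402) = 1.213414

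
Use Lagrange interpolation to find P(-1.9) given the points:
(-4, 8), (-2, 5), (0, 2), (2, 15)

Lagrange interpolation formula:
P(x) = Σ yᵢ × Lᵢ(x)
where Lᵢ(x) = Π_{j≠i} (x - xⱼ)/(xᵢ - xⱼ)

L_0(-1.9) = (-1.9 - (-2))/(-4 - (-2)) × (-1.9 - 0)/(-4 - 0) × (-1.9 - 2)/(-4 - 2) = -0.015438
L_1(-1.9) = (-1.9 - (-4))/(-2 - (-4)) × (-1.9 - 0)/(-2 - 0) × (-1.9 - 2)/(-2 - 2) = 0.972562
L_2(-1.9) = (-1.9 - (-4))/(0 - (-4)) × (-1.9 - (-2))/(0 - (-2)) × (-1.9 - 2)/(0 - 2) = 0.051188
L_3(-1.9) = (-1.9 - (-4))/(2 - (-4)) × (-1.9 - (-2))/(2 - (-2)) × (-1.9 - 0)/(2 - 0) = -0.008313

P(-1.9) = 8×L_0(-1.9) + 5×L_1(-1.9) + 2×L_2(-1.9) + 15×L_3(-1.9)
P(-1.9) = 4.717000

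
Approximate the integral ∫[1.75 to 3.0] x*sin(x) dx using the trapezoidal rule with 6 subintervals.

f(x) = x*sin(x)
a = 1.75, b = 3.0, n = 6
h = (b - a)/n = 0.208333

Trapezoidal rule: (h/2)[f(x₀) + 2f(x₁) + 2f(x₂) + ... + f(xₙ)]

x_0 = 1.7500, f(x_0) = 1.721975, coefficient = 1
x_1 = 1.9583, f(x_1) = 1.813109, coefficient = 2
x_2 = 2.1667, f(x_2) = 1.793264, coefficient = 2
x_3 = 2.3750, f(x_3) = 1.647502, coefficient = 2
x_4 = 2.5833, f(x_4) = 1.368419, coefficient = 2
x_5 = 2.7917, f(x_5) = 0.957062, coefficient = 2
x_6 = 3.0000, f(x_6) = 0.423360, coefficient = 1

I ≈ (0.208333/2) × 17.304047 = 1.802505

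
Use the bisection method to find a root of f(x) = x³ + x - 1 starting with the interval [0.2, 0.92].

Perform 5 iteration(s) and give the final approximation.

f(x) = x³ + x - 1
Initial interval: [0.2, 0.92]

Iteration 1:
  c_1 = (0.200000 + 0.920000)/2 = 0.560000
  f(c_1) = f(0.560000) = -0.264384
  f(a) × f(c) ≥ 0, new interval: [0.560000, 0.920000]
Iteration 2:
  c_2 = (0.560000 + 0.920000)/2 = 0.740000
  f(c_2) = f(0.740000) = 0.145224
  f(a) × f(c) < 0, new interval: [0.560000, 0.740000]
Iteration 3:
  c_3 = (0.560000 + 0.740000)/2 = 0.650000
  f(c_3) = f(0.650000) = -0.075375
  f(a) × f(c) ≥ 0, new interval: [0.650000, 0.740000]
Iteration 4:
  c_4 = (0.650000 + 0.740000)/2 = 0.695000
  f(c_4) = f(0.695000) = 0.030702
  f(a) × f(c) < 0, new interval: [0.650000, 0.695000]
Iteration 5:
  c_5 = (0.650000 + 0.695000)/2 = 0.672500
  f(c_5) = f(0.672500) = -0.023358
  f(a) × f(c) ≥ 0, new interval: [0.672500, 0.695000]

After 5 iteration(s), the approximation is c_5 = 0.672500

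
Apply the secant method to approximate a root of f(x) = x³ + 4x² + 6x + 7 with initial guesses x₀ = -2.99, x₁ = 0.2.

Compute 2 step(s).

f(x) = x³ + 4x² + 6x + 7
x₀ = -2.99, x₁ = 0.2

Secant formula: x_{n+1} = x_n - f(x_n)(x_n - x_{n-1})/(f(x_n) - f(x_{n-1}))

Iteration 1:
  f(-2.990000) = -1.910499
  f(0.200000) = 8.368000
  x_2 = 0.200000 - 8.368000×(0.200000 - (-2.990000))/(8.368000 - (-1.910499))
       = -2.397064
Iteration 2:
  f(0.200000) = 8.368000
  f(-2.397064) = 1.827951
  x_3 = -2.397064 - 1.827951×(-2.397064 - 0.200000)/(1.827951 - 8.368000)
       = -3.122946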